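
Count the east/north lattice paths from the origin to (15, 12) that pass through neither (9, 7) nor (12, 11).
Number of paths = 8291868

Inclusion–exclusion. Total paths: C(27, 15) = 17383860. Through P₁: C(16, 9)·C(11, 6) = 5285280. Through P₂: C(23, 12)·C(4, 3) = 5408312. Since P₁ is strictly southwest of P₂, a monotone path through both must visit P₁ then P₂; paths through both = C(16, 9)·C(7, 3)·C(4, 3) = 1601600. Avoid both = 17383860 − 5285280 − 5408312 + 1601600 = 8291868.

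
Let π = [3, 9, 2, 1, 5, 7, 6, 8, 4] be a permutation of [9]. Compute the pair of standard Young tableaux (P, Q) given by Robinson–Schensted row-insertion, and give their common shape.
P = [1, 4, 6, 8] / [2, 5] / [3, 7] / [9];  Q = [1, 2, 6, 8] / [3, 5] / [4, 7] / [9];  common shape = (4, 2, 2, 1)

Row-insert the values π_1, π_2, … into P one at a time, bumping the leftmost entry strictly greater than the inserted value down to the next row. The recording tableau Q records, in position (i, j), the step at which that cell was added to P.
  Insert 3 (step 1): P = [3];  Q = [1]
  Insert 9 (step 2): P = [3, 9];  Q = [1, 2]
  Insert 2 (step 3): P = [2, 9] / [3];  Q = [1, 2] / [3]
  Insert 1 (step 4): P = [1, 9] / [2] / [3];  Q = [1, 2] / [3] / [4]
  Insert 5 (step 5): P = [1, 5] / [2, 9] / [3];  Q = [1, 2] / [3, 5] / [4]
  Insert 7 (step 6): P = [1, 5, 7] / [2, 9] / [3];  Q = [1, 2, 6] / [3, 5] / [4]
  Insert 6 (step 7): P = [1, 5, 6] / [2, 7] / [3, 9];  Q = [1, 2, 6] / [3, 5] / [4, 7]
  Insert 8 (step 8): P = [1, 5, 6, 8] / [2, 7] / [3, 9];  Q = [1, 2, 6, 8] / [3, 5] / [4, 7]
  Insert 4 (step 9): P = [1, 4, 6, 8] / [2, 5] / [3, 7] / [9];  Q = [1, 2, 6, 8] / [3, 5] / [4, 7] / [9]
Final shape: (4, 2, 2, 1).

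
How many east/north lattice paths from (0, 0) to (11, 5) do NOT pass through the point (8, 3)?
Number of paths = 2718

Total paths from (0, 0) to (11, 5): C(16, 11) = 4368. Paths through (8, 3): (paths (0, 0) → (8, 3)) × (paths (8, 3) → (11, 5)) = C(11, 8) · C(5, 3) = 165 · 10 = 1650. Avoidance count = 4368 − 1650 = 2718.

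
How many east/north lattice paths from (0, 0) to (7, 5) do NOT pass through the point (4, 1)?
Number of paths = 617

Total paths from (0, 0) to (7, 5): C(12, 7) = 792. Paths through (4, 1): (paths (0, 0) → (4, 1)) × (paths (4, 1) → (7, 5)) = C(5, 4) · C(7, 3) = 5 · 35 = 175. Avoidance count = 792 − 175 = 617.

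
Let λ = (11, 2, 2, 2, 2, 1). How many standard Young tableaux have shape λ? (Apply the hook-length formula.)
# SYT of shape (11, 2, 2, 2, 2, 1) = 3464175

Hook-length formula: f^λ = n! / Π hook(c), product over all cells c of the Young diagram. For λ = (11, 2, 2, 2, 2, 1), n = 20 boxes. Hook lengths by row (left-to-right, top-to-bottom): [16, 14, 9, 8, 7, 6, 5, 4, 3, 2, 1]; [6, 4]; [5, 3]; [4, 2]; [3, 1]; [1]. Product of hooks = 702303436800. So f^λ = 20! / 702303436800 = 2432902008176640000 / 702303436800 = 3464175.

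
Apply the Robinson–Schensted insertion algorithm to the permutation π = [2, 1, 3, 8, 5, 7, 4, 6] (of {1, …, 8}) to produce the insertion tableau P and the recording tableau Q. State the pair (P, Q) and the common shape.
P = [1, 3, 4, 6] / [2, 5, 7] / [8];  Q = [1, 3, 4, 6] / [2, 5, 8] / [7];  common shape = (4, 3, 1)

Row-insert the values π_1, π_2, … into P one at a time, bumping the leftmost entry strictly greater than the inserted value down to the next row. The recording tableau Q records, in position (i, j), the step at which that cell was added to P.
  Insert 2 (step 1): P = [2];  Q = [1]
  Insert 1 (step 2): P = [1] / [2];  Q = [1] / [2]
  Insert 3 (step 3): P = [1, 3] / [2];  Q = [1, 3] / [2]
  Insert 8 (step 4): P = [1, 3, 8] / [2];  Q = [1, 3, 4] / [2]
  Insert 5 (step 5): P = [1, 3, 5] / [2, 8];  Q = [1, 3, 4] / [2, 5]
  Insert 7 (step 6): P = [1, 3, 5, 7] / [2, 8];  Q = [1, 3, 4, 6] / [2, 5]
  Insert 4 (step 7): P = [1, 3, 4, 7] / [2, 5] / [8];  Q = [1, 3, 4, 6] / [2, 5] / [7]
  Insert 6 (step 8): P = [1, 3, 4, 6] / [2, 5, 7] / [8];  Q = [1, 3, 4, 6] / [2, 5, 8] / [7]
Final shape: (4, 3, 1).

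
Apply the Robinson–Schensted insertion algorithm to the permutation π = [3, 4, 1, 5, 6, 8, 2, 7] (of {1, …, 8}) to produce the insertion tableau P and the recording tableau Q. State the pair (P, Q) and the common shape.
P = [1, 2, 5, 6, 7] / [3, 4, 8];  Q = [1, 2, 4, 5, 6] / [3, 7, 8];  common shape = (5, 3)

Row-insert the values π_1, π_2, … into P one at a time, bumping the leftmost entry strictly greater than the inserted value down to the next row. The recording tableau Q records, in position (i, j), the step at which that cell was added to P.
  Insert 3 (step 1): P = [3];  Q = [1]
  Insert 4 (step 2): P = [3, 4];  Q = [1, 2]
  Insert 1 (step 3): P = [1, 4] / [3];  Q = [1, 2] / [3]
  Insert 5 (step 4): P = [1, 4, 5] / [3];  Q = [1, 2, 4] / [3]
  Insert 6 (step 5): P = [1, 4, 5, 6] / [3];  Q = [1, 2, 4, 5] / [3]
  Insert 8 (step 6): P = [1, 4, 5, 6, 8] / [3];  Q = [1, 2, 4, 5, 6] / [3]
  Insert 2 (step 7): P = [1, 2, 5, 6, 8] / [3, 4];  Q = [1, 2, 4, 5, 6] / [3, 7]
  Insert 7 (step 8): P = [1, 2, 5, 6, 7] / [3, 4, 8];  Q = [1, 2, 4, 5, 6] / [3, 7, 8]
Final shape: (5, 3).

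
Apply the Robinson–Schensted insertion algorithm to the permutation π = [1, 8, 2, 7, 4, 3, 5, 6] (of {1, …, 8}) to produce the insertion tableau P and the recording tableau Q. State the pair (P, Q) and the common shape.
P = [1, 2, 3, 5, 6] / [4] / [7] / [8];  Q = [1, 2, 4, 7, 8] / [3] / [5] / [6];  common shape = (5, 1, 1, 1)

Row-insert the values π_1, π_2, … into P one at a time, bumping the leftmost entry strictly greater than the inserted value down to the next row. The recording tableau Q records, in position (i, j), the step at which that cell was added to P.
  Insert 1 (step 1): P = [1];  Q = [1]
  Insert 8 (step 2): P = [1, 8];  Q = [1, 2]
  Insert 2 (step 3): P = [1, 2] / [8];  Q = [1, 2] / [3]
  Insert 7 (step 4): P = [1, 2, 7] / [8];  Q = [1, 2, 4] / [3]
  Insert 4 (step 5): P = [1, 2, 4] / [7] / [8];  Q = [1, 2, 4] / [3] / [5]
  Insert 3 (step 6): P = [1, 2, 3] / [4] / [7] / [8];  Q = [1, 2, 4] / [3] / [5] / [6]
  Insert 5 (step 7): P = [1, 2, 3, 5] / [4] / [7] / [8];  Q = [1, 2, 4, 7] / [3] / [5] / [6]
  Insert 6 (step 8): P = [1, 2, 3, 5, 6] / [4] / [7] / [8];  Q = [1, 2, 4, 7, 8] / [3] / [5] / [6]
Final shape: (5, 1, 1, 1).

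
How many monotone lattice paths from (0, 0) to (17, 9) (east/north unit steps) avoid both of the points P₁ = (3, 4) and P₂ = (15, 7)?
Number of paths = 1789856

Inclusion–exclusion. Total paths: C(26, 17) = 3124550. Through P₁: C(7, 3)·C(19, 14) = 406980. Through P₂: C(22, 15)·C(4, 2) = 1023264. Since P₁ is strictly southwest of P₂, a monotone path through both must visit P₁ then P₂; paths through both = C(7, 3)·C(15, 12)·C(4, 2) = 95550. Avoid both = 3124550 − 406980 − 1023264 + 95550 = 1789856.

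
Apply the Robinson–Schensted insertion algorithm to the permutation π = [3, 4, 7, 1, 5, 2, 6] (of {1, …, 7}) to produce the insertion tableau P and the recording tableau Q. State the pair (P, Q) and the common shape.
P = [1, 2, 5, 6] / [3, 4] / [7];  Q = [1, 2, 3, 7] / [4, 5] / [6];  common shape = (4, 2, 1)

Row-insert the values π_1, π_2, … into P one at a time, bumping the leftmost entry strictly greater than the inserted value down to the next row. The recording tableau Q records, in position (i, j), the step at which that cell was added to P.
  Insert 3 (step 1): P = [3];  Q = [1]
  Insert 4 (step 2): P = [3, 4];  Q = [1, 2]
  Insert 7 (step 3): P = [3, 4, 7];  Q = [1, 2, 3]
  Insert 1 (step 4): P = [1, 4, 7] / [3];  Q = [1, 2, 3] / [4]
  Insert 5 (step 5): P = [1, 4, 5] / [3, 7];  Q = [1, 2, 3] / [4, 5]
  Insert 2 (step 6): P = [1, 2, 5] / [3, 4] / [7];  Q = [1, 2, 3] / [4, 5] / [6]
  Insert 6 (step 7): P = [1, 2, 5, 6] / [3, 4] / [7];  Q = [1, 2, 3, 7] / [4, 5] / [6]
Final shape: (4, 2, 1).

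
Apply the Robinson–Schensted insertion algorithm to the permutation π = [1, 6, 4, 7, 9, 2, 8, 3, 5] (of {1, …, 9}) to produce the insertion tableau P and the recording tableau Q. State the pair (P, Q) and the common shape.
P = [1, 2, 3, 5] / [4, 7, 8] / [6, 9];  Q = [1, 2, 4, 5] / [3, 7, 9] / [6, 8];  common shape = (4, 3, 2)

Row-insert the values π_1, π_2, … into P one at a time, bumping the leftmost entry strictly greater than the inserted value down to the next row. The recording tableau Q records, in position (i, j), the step at which that cell was added to P.
  Insert 1 (step 1): P = [1];  Q = [1]
  Insert 6 (step 2): P = [1, 6];  Q = [1, 2]
  Insert 4 (step 3): P = [1, 4] / [6];  Q = [1, 2] / [3]
  Insert 7 (step 4): P = [1, 4, 7] / [6];  Q = [1, 2, 4] / [3]
  Insert 9 (step 5): P = [1, 4, 7, 9] / [6];  Q = [1, 2, 4, 5] / [3]
  Insert 2 (step 6): P = [1, 2, 7, 9] / [4] / [6];  Q = [1, 2, 4, 5] / [3] / [6]
  Insert 8 (step 7): P = [1, 2, 7, 8] / [4, 9] / [6];  Q = [1, 2, 4, 5] / [3, 7] / [6]
  Insert 3 (step 8): P = [1, 2, 3, 8] / [4, 7] / [6, 9];  Q = [1, 2, 4, 5] / [3, 7] / [6, 8]
  Insert 5 (step 9): P = [1, 2, 3, 5] / [4, 7, 8] / [6, 9];  Q = [1, 2, 4, 5] / [3, 7, 9] / [6, 8]
Final shape: (4, 3, 2).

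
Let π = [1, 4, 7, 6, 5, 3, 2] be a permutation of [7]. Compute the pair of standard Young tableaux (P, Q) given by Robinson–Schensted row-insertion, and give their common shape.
P = [1, 2, 5] / [3] / [4] / [6] / [7];  Q = [1, 2, 3] / [4] / [5] / [6] / [7];  common shape = (3, 1, 1, 1, 1)

Row-insert the values π_1, π_2, … into P one at a time, bumping the leftmost entry strictly greater than the inserted value down to the next row. The recording tableau Q records, in position (i, j), the step at which that cell was added to P.
  Insert 1 (step 1): P = [1];  Q = [1]
  Insert 4 (step 2): P = [1, 4];  Q = [1, 2]
  Insert 7 (step 3): P = [1, 4, 7];  Q = [1, 2, 3]
  Insert 6 (step 4): P = [1, 4, 6] / [7];  Q = [1, 2, 3] / [4]
  Insert 5 (step 5): P = [1, 4, 5] / [6] / [7];  Q = [1, 2, 3] / [4] / [5]
  Insert 3 (step 6): P = [1, 3, 5] / [4] / [6] / [7];  Q = [1, 2, 3] / [4] / [5] / [6]
  Insert 2 (step 7): P = [1, 2, 5] / [3] / [4] / [6] / [7];  Q = [1, 2, 3] / [4] / [5] / [6] / [7]
Final shape: (3, 1, 1, 1, 1).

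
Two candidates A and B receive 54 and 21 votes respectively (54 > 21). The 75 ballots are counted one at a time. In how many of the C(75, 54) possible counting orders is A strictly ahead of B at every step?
Strict-lead orderings = 925555503026503448

Total orderings of the 75 votes with 54 for A: C(75, 54) = 2103535234151144200. By the Bertrand ballot formula (Cycle Lemma / reflection principle), the number of orderings in which A is strictly ahead of B throughout is (p − q)/(p + q) · C(p + q, p) = (54 − 21)/(54 + 21) · 2103535234151144200 = 925555503026503448.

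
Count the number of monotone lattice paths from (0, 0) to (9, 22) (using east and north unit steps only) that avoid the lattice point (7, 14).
Number of paths = 14927475

Total paths from (0, 0) to (9, 22): C(31, 9) = 20160075. Paths through (7, 14): (paths (0, 0) → (7, 14)) × (paths (7, 14) → (9, 22)) = C(21, 7) · C(10, 2) = 116280 · 45 = 5232600. Avoidance count = 20160075 − 5232600 = 14927475.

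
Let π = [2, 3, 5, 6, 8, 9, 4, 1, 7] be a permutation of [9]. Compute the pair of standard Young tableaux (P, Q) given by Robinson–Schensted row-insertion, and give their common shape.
P = [1, 3, 4, 6, 7, 9] / [2, 8] / [5];  Q = [1, 2, 3, 4, 5, 6] / [7, 9] / [8];  common shape = (6, 2, 1)

Row-insert the values π_1, π_2, … into P one at a time, bumping the leftmost entry strictly greater than the inserted value down to the next row. The recording tableau Q records, in position (i, j), the step at which that cell was added to P.
  Insert 2 (step 1): P = [2];  Q = [1]
  Insert 3 (step 2): P = [2, 3];  Q = [1, 2]
  Insert 5 (step 3): P = [2, 3, 5];  Q = [1, 2, 3]
  Insert 6 (step 4): P = [2, 3, 5, 6];  Q = [1, 2, 3, 4]
  Insert 8 (step 5): P = [2, 3, 5, 6, 8];  Q = [1, 2, 3, 4, 5]
  Insert 9 (step 6): P = [2, 3, 5, 6, 8, 9];  Q = [1, 2, 3, 4, 5, 6]
  Insert 4 (step 7): P = [2, 3, 4, 6, 8, 9] / [5];  Q = [1, 2, 3, 4, 5, 6] / [7]
  Insert 1 (step 8): P = [1, 3, 4, 6, 8, 9] / [2] / [5];  Q = [1, 2, 3, 4, 5, 6] / [7] / [8]
  Insert 7 (step 9): P = [1, 3, 4, 6, 7, 9] / [2, 8] / [5];  Q = [1, 2, 3, 4, 5, 6] / [7, 9] / [8]
Final shape: (6, 2, 1).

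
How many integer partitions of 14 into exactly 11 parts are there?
p(14, 11 parts) = 3

Partitions of n into exactly k parts ↔ partitions of n − k into at most k parts (subtract 1 from each part). For n = 14, k = 11, the partitions are: 4+1+1+1+1+1+1+1+1+1+1, 3+2+1+1+1+1+1+1+1+1+1, 2+2+2+1+1+1+1+1+1+1+1. Count = 3.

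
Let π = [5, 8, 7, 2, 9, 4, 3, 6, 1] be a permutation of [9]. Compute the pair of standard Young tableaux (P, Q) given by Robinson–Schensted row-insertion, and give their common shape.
P = [1, 3, 6] / [2, 7, 9] / [4] / [5] / [8];  Q = [1, 2, 5] / [3, 6, 8] / [4] / [7] / [9];  common shape = (3, 3, 1, 1, 1)

Row-insert the values π_1, π_2, … into P one at a time, bumping the leftmost entry strictly greater than the inserted value down to the next row. The recording tableau Q records, in position (i, j), the step at which that cell was added to P.
  Insert 5 (step 1): P = [5];  Q = [1]
  Insert 8 (step 2): P = [5, 8];  Q = [1, 2]
  Insert 7 (step 3): P = [5, 7] / [8];  Q = [1, 2] / [3]
  Insert 2 (step 4): P = [2, 7] / [5] / [8];  Q = [1, 2] / [3] / [4]
  Insert 9 (step 5): P = [2, 7, 9] / [5] / [8];  Q = [1, 2, 5] / [3] / [4]
  Insert 4 (step 6): P = [2, 4, 9] / [5, 7] / [8];  Q = [1, 2, 5] / [3, 6] / [4]
  Insert 3 (step 7): P = [2, 3, 9] / [4, 7] / [5] / [8];  Q = [1, 2, 5] / [3, 6] / [4] / [7]
  Insert 6 (step 8): P = [2, 3, 6] / [4, 7, 9] / [5] / [8];  Q = [1, 2, 5] / [3, 6, 8] / [4] / [7]
  Insert 1 (step 9): P = [1, 3, 6] / [2, 7, 9] / [4] / [5] / [8];  Q = [1, 2, 5] / [3, 6, 8] / [4] / [7] / [9]
Final shape: (3, 3, 1, 1, 1).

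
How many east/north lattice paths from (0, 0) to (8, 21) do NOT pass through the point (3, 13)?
Number of paths = 3571425

Total paths from (0, 0) to (8, 21): C(29, 8) = 4292145. Paths through (3, 13): (paths (0, 0) → (3, 13)) × (paths (3, 13) → (8, 21)) = C(16, 3) · C(13, 5) = 560 · 1287 = 720720. Avoidance count = 4292145 − 720720 = 3571425.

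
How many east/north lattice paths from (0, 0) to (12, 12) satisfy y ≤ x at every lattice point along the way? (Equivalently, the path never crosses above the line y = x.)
Number of paths = 208012

By the reflection principle (André's argument), the number of monotone paths to (12, 12) with n ≤ m that never go above y = x is C(24, 12) − C(24, 13) = 2704156 − 2496144 = 208012.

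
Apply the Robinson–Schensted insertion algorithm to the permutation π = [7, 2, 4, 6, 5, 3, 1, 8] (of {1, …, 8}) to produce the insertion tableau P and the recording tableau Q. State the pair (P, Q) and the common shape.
P = [1, 3, 5, 8] / [2] / [4] / [6] / [7];  Q = [1, 3, 4, 8] / [2] / [5] / [6] / [7];  common shape = (4, 1, 1, 1, 1)

Row-insert the values π_1, π_2, … into P one at a time, bumping the leftmost entry strictly greater than the inserted value down to the next row. The recording tableau Q records, in position (i, j), the step at which that cell was added to P.
  Insert 7 (step 1): P = [7];  Q = [1]
  Insert 2 (step 2): P = [2] / [7];  Q = [1] / [2]
  Insert 4 (step 3): P = [2, 4] / [7];  Q = [1, 3] / [2]
  Insert 6 (step 4): P = [2, 4, 6] / [7];  Q = [1, 3, 4] / [2]
  Insert 5 (step 5): P = [2, 4, 5] / [6] / [7];  Q = [1, 3, 4] / [2] / [5]
  Insert 3 (step 6): P = [2, 3, 5] / [4] / [6] / [7];  Q = [1, 3, 4] / [2] / [5] / [6]
  Insert 1 (step 7): P = [1, 3, 5] / [2] / [4] / [6] / [7];  Q = [1, 3, 4] / [2] / [5] / [6] / [7]
  Insert 8 (step 8): P = [1, 3, 5, 8] / [2] / [4] / [6] / [7];  Q = [1, 3, 4, 8] / [2] / [5] / [6] / [7]
Final shape: (4, 1, 1, 1, 1).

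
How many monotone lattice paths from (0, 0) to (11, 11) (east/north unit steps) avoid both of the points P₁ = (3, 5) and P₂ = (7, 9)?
Number of paths = 424464

Inclusion–exclusion. Total paths: C(22, 11) = 705432. Through P₁: C(8, 3)·C(14, 8) = 168168. Through P₂: C(16, 7)·C(6, 4) = 171600. Since P₁ is strictly southwest of P₂, a monotone path through both must visit P₁ then P₂; paths through both = C(8, 3)·C(8, 4)·C(6, 4) = 58800. Avoid both = 705432 − 168168 − 171600 + 58800 = 424464.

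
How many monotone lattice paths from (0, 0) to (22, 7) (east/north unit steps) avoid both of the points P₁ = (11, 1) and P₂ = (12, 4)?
Number of paths = 905476

Inclusion–exclusion. Total paths: C(29, 22) = 1560780. Through P₁: C(12, 11)·C(17, 11) = 148512. Through P₂: C(16, 12)·C(13, 10) = 520520. Since P₁ is strictly southwest of P₂, a monotone path through both must visit P₁ then P₂; paths through both = C(12, 11)·C(4, 1)·C(13, 10) = 13728. Avoid both = 1560780 − 148512 − 520520 + 13728 = 905476.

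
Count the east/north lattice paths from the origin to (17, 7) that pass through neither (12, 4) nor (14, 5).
Number of paths = 182504

Inclusion–exclusion. Total paths: C(24, 17) = 346104. Through P₁: C(16, 12)·C(8, 5) = 101920. Through P₂: C(19, 14)·C(5, 3) = 116280. Since P₁ is strictly southwest of P₂, a monotone path through both must visit P₁ then P₂; paths through both = C(16, 12)·C(3, 2)·C(5, 3) = 54600. Avoid both = 346104 − 101920 − 116280 + 54600 = 182504.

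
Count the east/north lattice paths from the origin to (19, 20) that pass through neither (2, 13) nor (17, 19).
Number of paths = 43111526850

Inclusion–exclusion. Total paths: C(39, 19) = 68923264410. Through P₁: C(15, 2)·C(24, 17) = 36340920. Through P₂: C(36, 17)·C(3, 2) = 25792489800. Since P₁ is strictly southwest of P₂, a monotone path through both must visit P₁ then P₂; paths through both = C(15, 2)·C(21, 15)·C(3, 2) = 17093160. Avoid both = 68923264410 − 36340920 − 25792489800 + 17093160 = 43111526850.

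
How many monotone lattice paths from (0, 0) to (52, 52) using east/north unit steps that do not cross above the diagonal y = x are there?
C_52 = 29869166945772625950142417512

These NE paths below the diagonal are counted by the Catalan number C_n = (1/(n + 1)) · C(2n, n). For n = 52: C_52 = (1/53) · C(104, 52) = 1583065848125949175357548128136/53 = 29869166945772625950142417512.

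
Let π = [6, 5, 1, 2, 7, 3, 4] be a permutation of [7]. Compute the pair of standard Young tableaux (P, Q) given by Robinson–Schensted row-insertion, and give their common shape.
P = [1, 2, 3, 4] / [5, 7] / [6];  Q = [1, 4, 5, 7] / [2, 6] / [3];  common shape = (4, 2, 1)

Row-insert the values π_1, π_2, … into P one at a time, bumping the leftmost entry strictly greater than the inserted value down to the next row. The recording tableau Q records, in position (i, j), the step at which that cell was added to P.
  Insert 6 (step 1): P = [6];  Q = [1]
  Insert 5 (step 2): P = [5] / [6];  Q = [1] / [2]
  Insert 1 (step 3): P = [1] / [5] / [6];  Q = [1] / [2] / [3]
  Insert 2 (step 4): P = [1, 2] / [5] / [6];  Q = [1, 4] / [2] / [3]
  Insert 7 (step 5): P = [1, 2, 7] / [5] / [6];  Q = [1, 4, 5] / [2] / [3]
  Insert 3 (step 6): P = [1, 2, 3] / [5, 7] / [6];  Q = [1, 4, 5] / [2, 6] / [3]
  Insert 4 (step 7): P = [1, 2, 3, 4] / [5, 7] / [6];  Q = [1, 4, 5, 7] / [2, 6] / [3]
Final shape: (4, 2, 1).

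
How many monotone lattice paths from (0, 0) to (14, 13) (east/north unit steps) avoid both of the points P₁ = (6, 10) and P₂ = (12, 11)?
Number of paths = 10960848

Inclusion–exclusion. Total paths: C(27, 14) = 20058300. Through P₁: C(16, 6)·C(11, 8) = 1321320. Through P₂: C(23, 12)·C(4, 2) = 8112468. Since P₁ is strictly southwest of P₂, a monotone path through both must visit P₁ then P₂; paths through both = C(16, 6)·C(7, 6)·C(4, 2) = 336336. Avoid both = 20058300 − 1321320 − 8112468 + 336336 = 10960848.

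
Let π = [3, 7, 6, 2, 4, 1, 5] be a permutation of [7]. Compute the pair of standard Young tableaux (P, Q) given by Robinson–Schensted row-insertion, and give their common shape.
P = [1, 4, 5] / [2, 6] / [3] / [7];  Q = [1, 2, 7] / [3, 5] / [4] / [6];  common shape = (3, 2, 1, 1)

Row-insert the values π_1, π_2, … into P one at a time, bumping the leftmost entry strictly greater than the inserted value down to the next row. The recording tableau Q records, in position (i, j), the step at which that cell was added to P.
  Insert 3 (step 1): P = [3];  Q = [1]
  Insert 7 (step 2): P = [3, 7];  Q = [1, 2]
  Insert 6 (step 3): P = [3, 6] / [7];  Q = [1, 2] / [3]
  Insert 2 (step 4): P = [2, 6] / [3] / [7];  Q = [1, 2] / [3] / [4]
  Insert 4 (step 5): P = [2, 4] / [3, 6] / [7];  Q = [1, 2] / [3, 5] / [4]
  Insert 1 (step 6): P = [1, 4] / [2, 6] / [3] / [7];  Q = [1, 2] / [3, 5] / [4] / [6]
  Insert 5 (step 7): P = [1, 4, 5] / [2, 6] / [3] / [7];  Q = [1, 2, 7] / [3, 5] / [4] / [6]
Final shape: (3, 2, 1, 1).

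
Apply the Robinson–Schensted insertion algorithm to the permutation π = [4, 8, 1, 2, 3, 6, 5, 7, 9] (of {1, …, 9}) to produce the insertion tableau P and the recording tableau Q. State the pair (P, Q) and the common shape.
P = [1, 2, 3, 5, 7, 9] / [4, 6] / [8];  Q = [1, 2, 5, 6, 8, 9] / [3, 4] / [7];  common shape = (6, 2, 1)

Row-insert the values π_1, π_2, … into P one at a time, bumping the leftmost entry strictly greater than the inserted value down to the next row. The recording tableau Q records, in position (i, j), the step at which that cell was added to P.
  Insert 4 (step 1): P = [4];  Q = [1]
  Insert 8 (step 2): P = [4, 8];  Q = [1, 2]
  Insert 1 (step 3): P = [1, 8] / [4];  Q = [1, 2] / [3]
  Insert 2 (step 4): P = [1, 2] / [4, 8];  Q = [1, 2] / [3, 4]
  Insert 3 (step 5): P = [1, 2, 3] / [4, 8];  Q = [1, 2, 5] / [3, 4]
  Insert 6 (step 6): P = [1, 2, 3, 6] / [4, 8];  Q = [1, 2, 5, 6] / [3, 4]
  Insert 5 (step 7): P = [1, 2, 3, 5] / [4, 6] / [8];  Q = [1, 2, 5, 6] / [3, 4] / [7]
  Insert 7 (step 8): P = [1, 2, 3, 5, 7] / [4, 6] / [8];  Q = [1, 2, 5, 6, 8] / [3, 4] / [7]
  Insert 9 (step 9): P = [1, 2, 3, 5, 7, 9] / [4, 6] / [8];  Q = [1, 2, 5, 6, 8, 9] / [3, 4] / [7]
Final shape: (6, 2, 1).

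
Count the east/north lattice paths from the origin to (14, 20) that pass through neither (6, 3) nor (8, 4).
Number of paths = 1282992381

Inclusion–exclusion. Total paths: C(34, 14) = 1391975640. Through P₁: C(9, 6)·C(25, 8) = 90852300. Through P₂: C(12, 8)·C(22, 6) = 36933435. Since P₁ is strictly southwest of P₂, a monotone path through both must visit P₁ then P₂; paths through both = C(9, 6)·C(3, 2)·C(22, 6) = 18802476. Avoid both = 1391975640 − 90852300 − 36933435 + 18802476 = 1282992381.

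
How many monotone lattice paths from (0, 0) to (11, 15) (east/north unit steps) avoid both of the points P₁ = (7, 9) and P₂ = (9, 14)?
Number of paths = 3592910

Inclusion–exclusion. Total paths: C(26, 11) = 7726160. Through P₁: C(16, 7)·C(10, 4) = 2402400. Through P₂: C(23, 9)·C(3, 2) = 2451570. Since P₁ is strictly southwest of P₂, a monotone path through both must visit P₁ then P₂; paths through both = C(16, 7)·C(7, 2)·C(3, 2) = 720720. Avoid both = 7726160 − 2402400 − 2451570 + 720720 = 3592910.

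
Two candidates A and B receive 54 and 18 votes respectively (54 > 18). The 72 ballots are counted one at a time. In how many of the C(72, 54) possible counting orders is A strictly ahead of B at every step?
Strict-lead orderings = 20716044882791720

Total orderings of the 72 votes with 54 for A: C(72, 54) = 41432089765583440. By the Bertrand ballot formula (Cycle Lemma / reflection principle), the number of orderings in which A is strictly ahead of B throughout is (p − q)/(p + q) · C(p + q, p) = (54 − 18)/(54 + 18) · 41432089765583440 = 20716044882791720.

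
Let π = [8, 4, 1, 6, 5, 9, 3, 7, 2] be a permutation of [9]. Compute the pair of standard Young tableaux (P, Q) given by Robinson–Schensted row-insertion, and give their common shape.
P = [1, 2, 7] / [3, 5, 9] / [4] / [6] / [8];  Q = [1, 4, 6] / [2, 5, 8] / [3] / [7] / [9];  common shape = (3, 3, 1, 1, 1)

Row-insert the values π_1, π_2, … into P one at a time, bumping the leftmost entry strictly greater than the inserted value down to the next row. The recording tableau Q records, in position (i, j), the step at which that cell was added to P.
  Insert 8 (step 1): P = [8];  Q = [1]
  Insert 4 (step 2): P = [4] / [8];  Q = [1] / [2]
  Insert 1 (step 3): P = [1] / [4] / [8];  Q = [1] / [2] / [3]
  Insert 6 (step 4): P = [1, 6] / [4] / [8];  Q = [1, 4] / [2] / [3]
  Insert 5 (step 5): P = [1, 5] / [4, 6] / [8];  Q = [1, 4] / [2, 5] / [3]
  Insert 9 (step 6): P = [1, 5, 9] / [4, 6] / [8];  Q = [1, 4, 6] / [2, 5] / [3]
  Insert 3 (step 7): P = [1, 3, 9] / [4, 5] / [6] / [8];  Q = [1, 4, 6] / [2, 5] / [3] / [7]
  Insert 7 (step 8): P = [1, 3, 7] / [4, 5, 9] / [6] / [8];  Q = [1, 4, 6] / [2, 5, 8] / [3] / [7]
  Insert 2 (step 9): P = [1, 2, 7] / [3, 5, 9] / [4] / [6] / [8];  Q = [1, 4, 6] / [2, 5, 8] / [3] / [7] / [9]
Final shape: (3, 3, 1, 1, 1).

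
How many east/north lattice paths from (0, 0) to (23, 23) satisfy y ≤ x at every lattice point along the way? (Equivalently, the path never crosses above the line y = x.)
Number of paths = 343059613650

By the reflection principle (André's argument), the number of monotone paths to (23, 23) with n ≤ m that never go above y = x is C(46, 23) − C(46, 24) = 8233430727600 − 7890371113950 = 343059613650.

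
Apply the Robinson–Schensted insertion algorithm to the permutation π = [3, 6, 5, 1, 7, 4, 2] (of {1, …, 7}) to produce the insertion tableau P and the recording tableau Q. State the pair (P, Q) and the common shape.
P = [1, 2, 7] / [3, 4] / [5] / [6];  Q = [1, 2, 5] / [3, 6] / [4] / [7];  common shape = (3, 2, 1, 1)

Row-insert the values π_1, π_2, … into P one at a time, bumping the leftmost entry strictly greater than the inserted value down to the next row. The recording tableau Q records, in position (i, j), the step at which that cell was added to P.
  Insert 3 (step 1): P = [3];  Q = [1]
  Insert 6 (step 2): P = [3, 6];  Q = [1, 2]
  Insert 5 (step 3): P = [3, 5] / [6];  Q = [1, 2] / [3]
  Insert 1 (step 4): P = [1, 5] / [3] / [6];  Q = [1, 2] / [3] / [4]
  Insert 7 (step 5): P = [1, 5, 7] / [3] / [6];  Q = [1, 2, 5] / [3] / [4]
  Insert 4 (step 6): P = [1, 4, 7] / [3, 5] / [6];  Q = [1, 2, 5] / [3, 6] / [4]
  Insert 2 (step 7): P = [1, 2, 7] / [3, 4] / [5] / [6];  Q = [1, 2, 5] / [3, 6] / [4] / [7]
Final shape: (3, 2, 1, 1).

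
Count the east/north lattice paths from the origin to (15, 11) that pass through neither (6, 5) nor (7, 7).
Number of paths = 4401080

Inclusion–exclusion. Total paths: C(26, 15) = 7726160. Through P₁: C(11, 6)·C(15, 9) = 2312310. Through P₂: C(14, 7)·C(12, 8) = 1698840. Since P₁ is strictly southwest of P₂, a monotone path through both must visit P₁ then P₂; paths through both = C(11, 6)·C(3, 1)·C(12, 8) = 686070. Avoid both = 7726160 − 2312310 − 1698840 + 686070 = 4401080.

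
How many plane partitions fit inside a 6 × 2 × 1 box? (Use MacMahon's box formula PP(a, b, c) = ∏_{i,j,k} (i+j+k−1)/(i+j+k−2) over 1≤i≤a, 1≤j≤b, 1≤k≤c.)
PP(6, 2, 1) = 28

Evaluate the triple product over i = 1..6, j = 1..2, k = 1..1. The factors are (2/1) · (3/2) · (3/2) · (4/3) · (4/3) · (5/4) · (5/4) · (6/5) · … (12 factors total). The numerators and denominators telescope so the product is an integer; carrying out the multiplication exactly gives PP(6, 2, 1) = 28.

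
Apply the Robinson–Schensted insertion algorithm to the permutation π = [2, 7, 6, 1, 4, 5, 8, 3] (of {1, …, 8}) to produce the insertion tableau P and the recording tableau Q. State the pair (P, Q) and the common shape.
P = [1, 3, 5, 8] / [2, 4] / [6] / [7];  Q = [1, 2, 6, 7] / [3, 5] / [4] / [8];  common shape = (4, 2, 1, 1)

Row-insert the values π_1, π_2, … into P one at a time, bumping the leftmost entry strictly greater than the inserted value down to the next row. The recording tableau Q records, in position (i, j), the step at which that cell was added to P.
  Insert 2 (step 1): P = [2];  Q = [1]
  Insert 7 (step 2): P = [2, 7];  Q = [1, 2]
  Insert 6 (step 3): P = [2, 6] / [7];  Q = [1, 2] / [3]
  Insert 1 (step 4): P = [1, 6] / [2] / [7];  Q = [1, 2] / [3] / [4]
  Insert 4 (step 5): P = [1, 4] / [2, 6] / [7];  Q = [1, 2] / [3, 5] / [4]
  Insert 5 (step 6): P = [1, 4, 5] / [2, 6] / [7];  Q = [1, 2, 6] / [3, 5] / [4]
  Insert 8 (step 7): P = [1, 4, 5, 8] / [2, 6] / [7];  Q = [1, 2, 6, 7] / [3, 5] / [4]
  Insert 3 (step 8): P = [1, 3, 5, 8] / [2, 4] / [6] / [7];  Q = [1, 2, 6, 7] / [3, 5] / [4] / [8]
Final shape: (4, 2, 1, 1).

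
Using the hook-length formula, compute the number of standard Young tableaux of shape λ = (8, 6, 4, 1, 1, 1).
# SYT of shape (8, 6, 4, 1, 1, 1) = 322328160

Hook-length formula: f^λ = n! / Π hook(c), product over all cells c of the Young diagram. For λ = (8, 6, 4, 1, 1, 1), n = 21 boxes. Hook lengths by row (left-to-right, top-to-bottom): [13, 9, 8, 7, 5, 4, 2, 1]; [10, 6, 5, 4, 2, 1]; [7, 3, 2, 1]; [3]; [2]; [1]. Product of hooks = 158505984000. So f^λ = 21! / 158505984000 = 51090942171709440000 / 158505984000 = 322328160.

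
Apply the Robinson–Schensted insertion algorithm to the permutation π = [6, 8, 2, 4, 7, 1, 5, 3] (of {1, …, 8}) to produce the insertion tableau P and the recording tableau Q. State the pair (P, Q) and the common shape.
P = [1, 3, 5] / [2, 4] / [6, 7] / [8];  Q = [1, 2, 5] / [3, 4] / [6, 7] / [8];  common shape = (3, 2, 2, 1)

Row-insert the values π_1, π_2, … into P one at a time, bumping the leftmost entry strictly greater than the inserted value down to the next row. The recording tableau Q records, in position (i, j), the step at which that cell was added to P.
  Insert 6 (step 1): P = [6];  Q = [1]
  Insert 8 (step 2): P = [6, 8];  Q = [1, 2]
  Insert 2 (step 3): P = [2, 8] / [6];  Q = [1, 2] / [3]
  Insert 4 (step 4): P = [2, 4] / [6, 8];  Q = [1, 2] / [3, 4]
  Insert 7 (step 5): P = [2, 4, 7] / [6, 8];  Q = [1, 2, 5] / [3, 4]
  Insert 1 (step 6): P = [1, 4, 7] / [2, 8] / [6];  Q = [1, 2, 5] / [3, 4] / [6]
  Insert 5 (step 7): P = [1, 4, 5] / [2, 7] / [6, 8];  Q = [1, 2, 5] / [3, 4] / [6, 7]
  Insert 3 (step 8): P = [1, 3, 5] / [2, 4] / [6, 7] / [8];  Q = [1, 2, 5] / [3, 4] / [6, 7] / [8]
Final shape: (3, 2, 2, 1).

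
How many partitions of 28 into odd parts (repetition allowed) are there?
p_odd(28) = 222

Enumerate partitions using only odd parts via the recurrence o(n, m) = o(n, m−2) + o(n−m, m) over odd m, starting from the largest odd part ≤ n. This gives p_odd(28) = 222. (Euler's theorem: equals the count of distinct-part partitions.)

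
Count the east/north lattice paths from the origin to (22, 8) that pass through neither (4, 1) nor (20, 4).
Number of paths = 3362710

Inclusion–exclusion. Total paths: C(30, 22) = 5852925. Through P₁: C(5, 4)·C(25, 18) = 2403500. Through P₂: C(24, 20)·C(6, 2) = 159390. Since P₁ is strictly southwest of P₂, a monotone path through both must visit P₁ then P₂; paths through both = C(5, 4)·C(19, 16)·C(6, 2) = 72675. Avoid both = 5852925 − 2403500 − 159390 + 72675 = 3362710.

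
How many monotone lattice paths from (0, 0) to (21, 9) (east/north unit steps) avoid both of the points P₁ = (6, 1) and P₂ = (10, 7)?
Number of paths = 9472668

Inclusion–exclusion. Total paths: C(30, 21) = 14307150. Through P₁: C(7, 6)·C(23, 15) = 3432198. Through P₂: C(17, 10)·C(13, 11) = 1516944. Since P₁ is strictly southwest of P₂, a monotone path through both must visit P₁ then P₂; paths through both = C(7, 6)·C(10, 4)·C(13, 11) = 114660. Avoid both = 14307150 − 3432198 − 1516944 + 114660 = 9472668.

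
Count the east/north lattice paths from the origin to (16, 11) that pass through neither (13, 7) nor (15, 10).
Number of paths = 5337575

Inclusion–exclusion. Total paths: C(27, 16) = 13037895. Through P₁: C(20, 13)·C(7, 3) = 2713200. Through P₂: C(25, 15)·C(2, 1) = 6537520. Since P₁ is strictly southwest of P₂, a monotone path through both must visit P₁ then P₂; paths through both = C(20, 13)·C(5, 2)·C(2, 1) = 1550400. Avoid both = 13037895 − 2713200 − 6537520 + 1550400 = 5337575.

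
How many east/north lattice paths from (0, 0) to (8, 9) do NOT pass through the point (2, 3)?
Number of paths = 15070

Total paths from (0, 0) to (8, 9): C(17, 8) = 24310. Paths through (2, 3): (paths (0, 0) → (2, 3)) × (paths (2, 3) → (8, 9)) = C(5, 2) · C(12, 6) = 10 · 924 = 9240. Avoidance count = 24310 − 9240 = 15070.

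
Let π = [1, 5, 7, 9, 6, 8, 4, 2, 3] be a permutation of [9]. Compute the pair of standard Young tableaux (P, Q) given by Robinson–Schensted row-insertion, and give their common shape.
P = [1, 2, 3, 8] / [4, 6] / [5, 9] / [7];  Q = [1, 2, 3, 4] / [5, 6] / [7, 9] / [8];  common shape = (4, 2, 2, 1)

Row-insert the values π_1, π_2, … into P one at a time, bumping the leftmost entry strictly greater than the inserted value down to the next row. The recording tableau Q records, in position (i, j), the step at which that cell was added to P.
  Insert 1 (step 1): P = [1];  Q = [1]
  Insert 5 (step 2): P = [1, 5];  Q = [1, 2]
  Insert 7 (step 3): P = [1, 5, 7];  Q = [1, 2, 3]
  Insert 9 (step 4): P = [1, 5, 7, 9];  Q = [1, 2, 3, 4]
  Insert 6 (step 5): P = [1, 5, 6, 9] / [7];  Q = [1, 2, 3, 4] / [5]
  Insert 8 (step 6): P = [1, 5, 6, 8] / [7, 9];  Q = [1, 2, 3, 4] / [5, 6]
  Insert 4 (step 7): P = [1, 4, 6, 8] / [5, 9] / [7];  Q = [1, 2, 3, 4] / [5, 6] / [7]
  Insert 2 (step 8): P = [1, 2, 6, 8] / [4, 9] / [5] / [7];  Q = [1, 2, 3, 4] / [5, 6] / [7] / [8]
  Insert 3 (step 9): P = [1, 2, 3, 8] / [4, 6] / [5, 9] / [7];  Q = [1, 2, 3, 4] / [5, 6] / [7, 9] / [8]
Final shape: (4, 2, 2, 1).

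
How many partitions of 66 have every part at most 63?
p(66, parts ≤ 63) = 2323516

Use the recurrence p(n, m) = p(n, m−1) + p(n−m, m): either the largest part is < m (count p(n, m−1)) or the largest part is exactly m (remove one copy of m, count p(n−m, m)). With p(0, ·) = 1 this gives p(66, parts ≤ 63) = 2323516. (By conjugating Young diagrams, this also counts partitions of 66 into at most 63 parts.)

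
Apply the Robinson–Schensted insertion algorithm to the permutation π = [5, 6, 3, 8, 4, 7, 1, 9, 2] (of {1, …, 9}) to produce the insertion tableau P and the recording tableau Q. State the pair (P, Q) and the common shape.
P = [1, 2, 7, 9] / [3, 4, 8] / [5, 6];  Q = [1, 2, 4, 8] / [3, 5, 6] / [7, 9];  common shape = (4, 3, 2)

Row-insert the values π_1, π_2, … into P one at a time, bumping the leftmost entry strictly greater than the inserted value down to the next row. The recording tableau Q records, in position (i, j), the step at which that cell was added to P.
  Insert 5 (step 1): P = [5];  Q = [1]
  Insert 6 (step 2): P = [5, 6];  Q = [1, 2]
  Insert 3 (step 3): P = [3, 6] / [5];  Q = [1, 2] / [3]
  Insert 8 (step 4): P = [3, 6, 8] / [5];  Q = [1, 2, 4] / [3]
  Insert 4 (step 5): P = [3, 4, 8] / [5, 6];  Q = [1, 2, 4] / [3, 5]
  Insert 7 (step 6): P = [3, 4, 7] / [5, 6, 8];  Q = [1, 2, 4] / [3, 5, 6]
  Insert 1 (step 7): P = [1, 4, 7] / [3, 6, 8] / [5];  Q = [1, 2, 4] / [3, 5, 6] / [7]
  Insert 9 (step 8): P = [1, 4, 7, 9] / [3, 6, 8] / [5];  Q = [1, 2, 4, 8] / [3, 5, 6] / [7]
  Insert 2 (step 9): P = [1, 2, 7, 9] / [3, 4, 8] / [5, 6];  Q = [1, 2, 4, 8] / [3, 5, 6] / [7, 9]
Final shape: (4, 3, 2).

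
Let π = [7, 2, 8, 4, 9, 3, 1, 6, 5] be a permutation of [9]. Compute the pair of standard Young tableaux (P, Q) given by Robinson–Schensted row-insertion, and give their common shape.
P = [1, 3, 5] / [2, 6, 9] / [4, 8] / [7];  Q = [1, 3, 5] / [2, 4, 8] / [6, 9] / [7];  common shape = (3, 3, 2, 1)

Row-insert the values π_1, π_2, … into P one at a time, bumping the leftmost entry strictly greater than the inserted value down to the next row. The recording tableau Q records, in position (i, j), the step at which that cell was added to P.
  Insert 7 (step 1): P = [7];  Q = [1]
  Insert 2 (step 2): P = [2] / [7];  Q = [1] / [2]
  Insert 8 (step 3): P = [2, 8] / [7];  Q = [1, 3] / [2]
  Insert 4 (step 4): P = [2, 4] / [7, 8];  Q = [1, 3] / [2, 4]
  Insert 9 (step 5): P = [2, 4, 9] / [7, 8];  Q = [1, 3, 5] / [2, 4]
  Insert 3 (step 6): P = [2, 3, 9] / [4, 8] / [7];  Q = [1, 3, 5] / [2, 4] / [6]
  Insert 1 (step 7): P = [1, 3, 9] / [2, 8] / [4] / [7];  Q = [1, 3, 5] / [2, 4] / [6] / [7]
  Insert 6 (step 8): P = [1, 3, 6] / [2, 8, 9] / [4] / [7];  Q = [1, 3, 5] / [2, 4, 8] / [6] / [7]
  Insert 5 (step 9): P = [1, 3, 5] / [2, 6, 9] / [4, 8] / [7];  Q = [1, 3, 5] / [2, 4, 8] / [6, 9] / [7]
Final shape: (3, 3, 2, 1).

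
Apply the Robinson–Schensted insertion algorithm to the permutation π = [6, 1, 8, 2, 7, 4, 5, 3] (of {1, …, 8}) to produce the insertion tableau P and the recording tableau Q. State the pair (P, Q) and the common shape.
P = [1, 2, 3, 5] / [4, 7] / [6] / [8];  Q = [1, 3, 5, 7] / [2, 4] / [6] / [8];  common shape = (4, 2, 1, 1)

Row-insert the values π_1, π_2, … into P one at a time, bumping the leftmost entry strictly greater than the inserted value down to the next row. The recording tableau Q records, in position (i, j), the step at which that cell was added to P.
  Insert 6 (step 1): P = [6];  Q = [1]
  Insert 1 (step 2): P = [1] / [6];  Q = [1] / [2]
  Insert 8 (step 3): P = [1, 8] / [6];  Q = [1, 3] / [2]
  Insert 2 (step 4): P = [1, 2] / [6, 8];  Q = [1, 3] / [2, 4]
  Insert 7 (step 5): P = [1, 2, 7] / [6, 8];  Q = [1, 3, 5] / [2, 4]
  Insert 4 (step 6): P = [1, 2, 4] / [6, 7] / [8];  Q = [1, 3, 5] / [2, 4] / [6]
  Insert 5 (step 7): P = [1, 2, 4, 5] / [6, 7] / [8];  Q = [1, 3, 5, 7] / [2, 4] / [6]
  Insert 3 (step 8): P = [1, 2, 3, 5] / [4, 7] / [6] / [8];  Q = [1, 3, 5, 7] / [2, 4] / [6] / [8]
Final shape: (4, 2, 1, 1).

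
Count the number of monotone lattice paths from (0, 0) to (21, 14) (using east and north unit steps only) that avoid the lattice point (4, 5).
Number of paths = 1926266100

Total paths from (0, 0) to (21, 14): C(35, 21) = 2319959400. Paths through (4, 5): (paths (0, 0) → (4, 5)) × (paths (4, 5) → (21, 14)) = C(9, 4) · C(26, 17) = 126 · 3124550 = 393693300. Avoidance count = 2319959400 − 393693300 = 1926266100.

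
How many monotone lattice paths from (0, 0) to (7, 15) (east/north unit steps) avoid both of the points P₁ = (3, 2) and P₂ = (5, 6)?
Number of paths = 129584

Inclusion–exclusion. Total paths: C(22, 7) = 170544. Through P₁: C(5, 3)·C(17, 4) = 23800. Through P₂: C(11, 5)·C(11, 2) = 25410. Since P₁ is strictly southwest of P₂, a monotone path through both must visit P₁ then P₂; paths through both = C(5, 3)·C(6, 2)·C(11, 2) = 8250. Avoid both = 170544 − 23800 − 25410 + 8250 = 129584.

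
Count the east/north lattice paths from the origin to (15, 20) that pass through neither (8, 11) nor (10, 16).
Number of paths = 1913996442

Inclusion–exclusion. Total paths: C(35, 15) = 3247943160. Through P₁: C(19, 8)·C(16, 7) = 864658080. Through P₂: C(26, 10)·C(9, 5) = 669278610. Since P₁ is strictly southwest of P₂, a monotone path through both must visit P₁ then P₂; paths through both = C(19, 8)·C(7, 2)·C(9, 5) = 199989972. Avoid both = 3247943160 − 864658080 − 669278610 + 199989972 = 1913996442.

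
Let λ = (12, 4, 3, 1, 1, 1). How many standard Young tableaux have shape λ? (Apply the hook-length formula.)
# SYT of shape (12, 4, 3, 1, 1, 1) = 152078850

Hook-length formula: f^λ = n! / Π hook(c), product over all cells c of the Young diagram. For λ = (12, 4, 3, 1, 1, 1), n = 22 boxes. Hook lengths by row (left-to-right, top-to-bottom): [17, 13, 12, 10, 8, 7, 6, 5, 4, 3, 2, 1]; [8, 4, 3, 1]; [6, 2, 1]; [3]; [2]; [1]. Product of hooks = 7390907596800. So f^λ = 22! / 7390907596800 = 1124000727777607680000 / 7390907596800 = 152078850.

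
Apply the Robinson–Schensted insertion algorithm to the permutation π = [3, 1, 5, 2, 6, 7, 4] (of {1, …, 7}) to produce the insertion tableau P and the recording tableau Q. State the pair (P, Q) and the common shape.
P = [1, 2, 4, 7] / [3, 5, 6];  Q = [1, 3, 5, 6] / [2, 4, 7];  common shape = (4, 3)

Row-insert the values π_1, π_2, … into P one at a time, bumping the leftmost entry strictly greater than the inserted value down to the next row. The recording tableau Q records, in position (i, j), the step at which that cell was added to P.
  Insert 3 (step 1): P = [3];  Q = [1]
  Insert 1 (step 2): P = [1] / [3];  Q = [1] / [2]
  Insert 5 (step 3): P = [1, 5] / [3];  Q = [1, 3] / [2]
  Insert 2 (step 4): P = [1, 2] / [3, 5];  Q = [1, 3] / [2, 4]
  Insert 6 (step 5): P = [1, 2, 6] / [3, 5];  Q = [1, 3, 5] / [2, 4]
  Insert 7 (step 6): P = [1, 2, 6, 7] / [3, 5];  Q = [1, 3, 5, 6] / [2, 4]
  Insert 4 (step 7): P = [1, 2, 4, 7] / [3, 5, 6];  Q = [1, 3, 5, 6] / [2, 4, 7]
Final shape: (4, 3).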